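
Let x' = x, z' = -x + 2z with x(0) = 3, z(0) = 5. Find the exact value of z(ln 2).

A = [[1,0],[-1,2]]; eigenvalues λ = 1, 2.
Eigenvectors: (1,1) for λ=1, (0,-1) for λ=2.
From the initial condition, c_1 = 3, c_2 = -2.
z(ln 2) = (3)(2^1)(1) + (-2)(2^2)(-1) = 14.

14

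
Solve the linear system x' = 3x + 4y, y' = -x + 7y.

x(t) = -2C_1e^(5t) - 2C_2te^(5t) + C_2e^(5t), y(t) = -C_1e^(5t) - C_2te^(5t)

Coefficient matrix A = [[3, 4], [-1, 7]].
Characteristic polynomial det(A - λI) = λ^2 - 10λ + 25 = 0.
Single eigenvalue λ = 5 with algebraic multiplicity 2.
Eigenvector v = (-2,-1); generalized eigenvector w with (A-λI)w=v is (1,0).
General solution: e^(5t)[C_1·v + C_2·(t·v + w)].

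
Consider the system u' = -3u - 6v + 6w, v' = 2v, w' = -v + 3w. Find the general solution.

u(t) = c_1e^(-3t) + c_3e^(3t), v(t) = c_2e^(2t), w(t) = c_2e^(2t) + c_3e^(3t)

Coefficient matrix A = [[-3, -6, 6], [0, 2, 0], [0, -1, 3]].
det(A - λI) = 0 gives eigenvalues λ = -3, 2, 3.
For λ=-3: eigenvector (1,0,0).
For λ=2: eigenvector (0,1,1).
For λ=3: eigenvector (1,0,1).
General solution: c_1e^(-3t)(1,0,0) + c_2e^(2t)(0,1,1) + c_3e^(3t)(1,0,1).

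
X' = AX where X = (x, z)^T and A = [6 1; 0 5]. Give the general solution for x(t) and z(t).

Coefficient matrix A = [[6, 1], [0, 5]].
Characteristic polynomial det(A - λI) = λ^2 - 11λ + 30 = 0.
Eigenvalues λ = 6, 5.
For λ=6: (A-λI) row 1 is [0, 1], so an eigenvector is (1, 0).
For λ=5: (A-λI) row 1 is [1, 1], so an eigenvector is (1, -1).
General solution: c_1e^(6t)(1,0) + c_2e^(5t)(1,-1).

x(t) = c_1e^(6t) + c_2e^(5t), z(t) = -c_2e^(5t)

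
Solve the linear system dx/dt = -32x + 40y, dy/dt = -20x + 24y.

x(t) = -3K_1e^(-4t)sin(4t) - K_1e^(-4t)cos(4t) - K_2e^(-4t)sin(4t) + 3K_2e^(-4t)cos(4t), y(t) = -2K_1e^(-4t)sin(4t) - K_1e^(-4t)cos(4t) - K_2e^(-4t)sin(4t) + 2K_2e^(-4t)cos(4t)

Coefficient matrix A = [[-32, 40], [-20, 24]].
Characteristic polynomial det(A - λI) = λ^2 + 8λ + 32 = 0.
Eigenvalues λ = -4 ± 4i (complex conjugate pair).
For λ=-4+4i: an eigenvector is (-1,-1) - i(-3,-2) = (-1 + 3i, -1 + 2i).
A real fundamental pair from Re and Im of e^((-4+4i)t)v: X_1 = e^(-4t)(cos(4t)·(-1,-1) + sin(4t)·(-3,-2)), X_2 = e^(-4t)(sin(4t)·(-1,-1) - cos(4t)·(-3,-2)).
General solution: K_1X_1 + K_2X_2.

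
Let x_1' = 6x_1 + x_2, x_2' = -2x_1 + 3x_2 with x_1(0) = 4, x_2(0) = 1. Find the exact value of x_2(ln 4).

A = [[6,1],[-2,3]]; eigenvalues λ = 4, 5.
Eigenvectors: (-1,2) for λ=4, (1,-1) for λ=5.
From the initial condition, c_1 = 5, c_2 = 9.
x_2(ln 4) = (5)(4^4)(2) + (9)(4^5)(-1) = -6656.

-6656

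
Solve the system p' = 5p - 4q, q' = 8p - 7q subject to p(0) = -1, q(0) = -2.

p(t) = -e^(-3t), q(t) = -2e^(-3t)

Coefficient matrix A = [[5, -4], [8, -7]].
Characteristic polynomial det(A - λI) = λ^2 + 2λ - 3 = 0.
Eigenvalues λ = -3, 1.
For λ=-3: (A-λI) row 1 is [8, -4], so an eigenvector is (1, 2).
For λ=1: (A-λI) row 1 is [4, -4], so an eigenvector is (-1, -1).
General solution: K_1e^(-3t)(1,2) + K_2e^(t)(-1,-1).
Applying p(0)=-1, q(0)=-2 gives K_1=-1, K_2=0.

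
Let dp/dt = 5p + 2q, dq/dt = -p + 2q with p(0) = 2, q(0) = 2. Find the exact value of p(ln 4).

1664

A = [[5,2],[-1,2]]; eigenvalues λ = 4, 3.
Eigenvectors: (2,-1) for λ=4, (-1,1) for λ=3.
From the initial condition, c_1 = 4, c_2 = 6.
p(ln 4) = (4)(4^4)(2) + (6)(4^3)(-1) = 1664.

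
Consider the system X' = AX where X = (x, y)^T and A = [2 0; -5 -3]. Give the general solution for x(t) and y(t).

x(t) = c_1e^(2t), y(t) = -c_1e^(2t) + c_2e^(-3t)

Coefficient matrix A = [[2, 0], [-5, -3]].
Characteristic polynomial det(A - λI) = λ^2 + λ - 6 = 0.
Eigenvalues λ = 2, -3.
For λ=2: (A-λI) row 2 is [-5, -5], so an eigenvector is (1, -1).
For λ=-3: (A-λI) row 1 is [5, 0], so an eigenvector is (0, 1).
General solution: c_1e^(2t)(1,-1) + c_2e^(-3t)(0,1).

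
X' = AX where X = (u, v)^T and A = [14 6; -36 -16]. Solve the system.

Coefficient matrix A = [[14, 6], [-36, -16]].
Characteristic polynomial det(A - λI) = λ^2 + 2λ - 8 = 0.
Eigenvalues λ = -4, 2.
For λ=-4: (A-λI) row 1 is [18, 6], so an eigenvector is (1, -3).
For λ=2: (A-λI) row 1 is [12, 6], so an eigenvector is (1, -2).
General solution: C_1e^(-4t)(1,-3) + C_2e^(2t)(1,-2).

u(t) = C_1e^(-4t) + C_2e^(2t), v(t) = -3C_1e^(-4t) - 2C_2e^(2t)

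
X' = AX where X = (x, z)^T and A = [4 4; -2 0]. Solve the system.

Coefficient matrix A = [[4, 4], [-2, 0]].
Characteristic polynomial det(A - λI) = λ^2 - 4λ + 8 = 0.
Eigenvalues λ = 2 ± 2i (complex conjugate pair).
For λ=2+2i: an eigenvector is (1,-1) - i(-1,0) = (1 + i, -1).
A real fundamental pair from Re and Im of e^((2+2i)t)v: X_1 = e^(2t)(cos(2t)·(1,-1) + sin(2t)·(-1,0)), X_2 = e^(2t)(sin(2t)·(1,-1) - cos(2t)·(-1,0)).
General solution: K_1X_1 + K_2X_2.

x(t) = -K_1e^(2t)sin(2t) + K_1e^(2t)cos(2t) + K_2e^(2t)sin(2t) + K_2e^(2t)cos(2t), z(t) = -K_1e^(2t)cos(2t) - K_2e^(2t)sin(2t)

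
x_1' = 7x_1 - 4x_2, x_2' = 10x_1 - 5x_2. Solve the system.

x_1(t) = C_1e^(t)sin(2t) + C_1e^(t)cos(2t) + C_2e^(t)sin(2t) - C_2e^(t)cos(2t), x_2(t) = 2C_1e^(t)sin(2t) + C_1e^(t)cos(2t) + C_2e^(t)sin(2t) - 2C_2e^(t)cos(2t)

Coefficient matrix A = [[7, -4], [10, -5]].
Characteristic polynomial det(A - λI) = λ^2 - 2λ + 5 = 0.
Eigenvalues λ = 1 ± 2i (complex conjugate pair).
For λ=1+2i: an eigenvector is (1,1) - i(1,2) = (1 - i, 1 - 2i).
A real fundamental pair from Re and Im of e^((1+2i)t)v: X_1 = e^(t)(cos(2t)·(1,1) + sin(2t)·(1,2)), X_2 = e^(t)(sin(2t)·(1,1) - cos(2t)·(1,2)).
General solution: C_1X_1 + C_2X_2.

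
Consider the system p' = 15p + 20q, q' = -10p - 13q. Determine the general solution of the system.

p(t) = -C_1e^(t)sin(2t) - 3C_1e^(t)cos(2t) - 3C_2e^(t)sin(2t) + C_2e^(t)cos(2t), q(t) = C_1e^(t)sin(2t) + 2C_1e^(t)cos(2t) + 2C_2e^(t)sin(2t) - C_2e^(t)cos(2t)

Coefficient matrix A = [[15, 20], [-10, -13]].
Characteristic polynomial det(A - λI) = λ^2 - 2λ + 5 = 0.
Eigenvalues λ = 1 ± 2i (complex conjugate pair).
For λ=1+2i: an eigenvector is (-3,2) - i(-1,1) = (-3 + i, 2 - i).
A real fundamental pair from Re and Im of e^((1+2i)t)v: X_1 = e^(t)(cos(2t)·(-3,2) + sin(2t)·(-1,1)), X_2 = e^(t)(sin(2t)·(-3,2) - cos(2t)·(-1,1)).
General solution: C_1X_1 + C_2X_2.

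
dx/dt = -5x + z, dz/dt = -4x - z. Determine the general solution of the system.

x(t) = -K_1e^(-3t) - K_2te^(-3t) - K_2e^(-3t), z(t) = -2K_1e^(-3t) - 2K_2te^(-3t) - 3K_2e^(-3t)

Coefficient matrix A = [[-5, 1], [-4, -1]].
Characteristic polynomial det(A - λI) = λ^2 + 6λ + 9 = 0.
Single eigenvalue λ = -3 with algebraic multiplicity 2.
Eigenvector v = (-1,-2); generalized eigenvector w with (A-λI)w=v is (-1,-3).
General solution: e^(-3t)[K_1·v + K_2·(t·v + w)].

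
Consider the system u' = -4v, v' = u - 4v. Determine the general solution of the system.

Coefficient matrix A = [[0, -4], [1, -4]].
Characteristic polynomial det(A - λI) = λ^2 + 4λ + 4 = 0.
Single eigenvalue λ = -2 with algebraic multiplicity 2.
Eigenvector v = (2,1); generalized eigenvector w with (A-λI)w=v is (1,0).
General solution: e^(-2t)[c_1·v + c_2·(t·v + w)].

u(t) = 2c_1e^(-2t) + 2c_2te^(-2t) + c_2e^(-2t), v(t) = c_1e^(-2t) + c_2te^(-2t)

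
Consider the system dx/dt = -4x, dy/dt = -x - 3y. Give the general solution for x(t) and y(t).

x(t) = -C_1e^(-4t), y(t) = -C_1e^(-4t) + C_2e^(-3t)

Coefficient matrix A = [[-4, 0], [-1, -3]].
Characteristic polynomial det(A - λI) = λ^2 + 7λ + 12 = 0.
Eigenvalues λ = -4, -3.
For λ=-4: (A-λI) row 2 is [-1, 1], so an eigenvector is (-1, -1).
For λ=-3: (A-λI) row 1 is [-1, 0], so an eigenvector is (0, 1).
General solution: C_1e^(-4t)(-1,-1) + C_2e^(-3t)(0,1).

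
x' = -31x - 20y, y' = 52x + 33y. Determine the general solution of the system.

Coefficient matrix A = [[-31, -20], [52, 33]].
Characteristic polynomial det(A - λI) = λ^2 - 2λ + 17 = 0.
Eigenvalues λ = 1 ± 4i (complex conjugate pair).
For λ=1+4i: an eigenvector is (1,-2) - i(2,-3) = (1 - 2i, -2 + 3i).
A real fundamental pair from Re and Im of e^((1+4i)t)v: X_1 = e^(t)(cos(4t)·(1,-2) + sin(4t)·(2,-3)), X_2 = e^(t)(sin(4t)·(1,-2) - cos(4t)·(2,-3)).
General solution: C_1X_1 + C_2X_2.

x(t) = 2C_1e^(t)sin(4t) + C_1e^(t)cos(4t) + C_2e^(t)sin(4t) - 2C_2e^(t)cos(4t), y(t) = -3C_1e^(t)sin(4t) - 2C_1e^(t)cos(4t) - 2C_2e^(t)sin(4t) + 3C_2e^(t)cos(4t)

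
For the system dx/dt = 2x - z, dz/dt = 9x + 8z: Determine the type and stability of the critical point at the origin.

unstable improper node

A = [[2,-1],[9,8]]; det(A-λI) = λ^2 - 10λ + 25.
repeated λ = 5 with a single eigenvector.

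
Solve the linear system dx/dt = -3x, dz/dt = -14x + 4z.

Coefficient matrix A = [[-3, 0], [-14, 4]].
Characteristic polynomial det(A - λI) = λ^2 - λ - 12 = 0.
Eigenvalues λ = -3, 4.
For λ=-3: (A-λI) row 2 is [-14, 7], so an eigenvector is (1, 2).
For λ=4: (A-λI) row 1 is [-7, 0], so an eigenvector is (0, -1).
General solution: K_1e^(-3t)(1,2) + K_2e^(4t)(0,-1).

x(t) = K_1e^(-3t), z(t) = 2K_1e^(-3t) - K_2e^(4t)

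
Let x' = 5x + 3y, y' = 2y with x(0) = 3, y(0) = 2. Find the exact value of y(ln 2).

8

A = [[5,3],[0,2]]; eigenvalues λ = 5, 2.
Eigenvectors: (-1,0) for λ=5, (-1,1) for λ=2.
From the initial condition, c_1 = -5, c_2 = 2.
y(ln 2) = (-5)(2^5)(0) + (2)(2^2)(1) = 8.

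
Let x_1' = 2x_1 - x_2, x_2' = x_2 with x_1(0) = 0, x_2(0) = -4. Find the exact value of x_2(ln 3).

-12

A = [[2,-1],[0,1]]; eigenvalues λ = 2, 1.
Eigenvectors: (-1,0) for λ=2, (1,1) for λ=1.
From the initial condition, c_1 = -4, c_2 = -4.
x_2(ln 3) = (-4)(3^2)(0) + (-4)(3^1)(1) = -12.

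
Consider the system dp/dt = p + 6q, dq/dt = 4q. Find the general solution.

p(t) = -K_1e^(t) + 2K_2e^(4t), q(t) = K_2e^(4t)

Coefficient matrix A = [[1, 6], [0, 4]].
Characteristic polynomial det(A - λI) = λ^2 - 5λ + 4 = 0.
Eigenvalues λ = 1, 4.
For λ=1: (A-λI) row 1 is [0, 6], so an eigenvector is (-1, 0).
For λ=4: (A-λI) row 1 is [-3, 6], so an eigenvector is (2, 1).
General solution: K_1e^(t)(-1,0) + K_2e^(4t)(2,1).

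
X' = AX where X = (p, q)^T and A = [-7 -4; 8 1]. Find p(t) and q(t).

p(t) = -C_1e^(-3t)cos(4t) - C_2e^(-3t)sin(4t), q(t) = -C_1e^(-3t)sin(4t) + C_1e^(-3t)cos(4t) + C_2e^(-3t)sin(4t) + C_2e^(-3t)cos(4t)

Coefficient matrix A = [[-7, -4], [8, 1]].
Characteristic polynomial det(A - λI) = λ^2 + 6λ + 25 = 0.
Eigenvalues λ = -3 ± 4i (complex conjugate pair).
For λ=-3+4i: an eigenvector is (-1,1) - i(0,-1) = (-1, 1 + i).
A real fundamental pair from Re and Im of e^((-3+4i)t)v: X_1 = e^(-3t)(cos(4t)·(-1,1) + sin(4t)·(0,-1)), X_2 = e^(-3t)(sin(4t)·(-1,1) - cos(4t)·(0,-1)).
General solution: C_1X_1 + C_2X_2.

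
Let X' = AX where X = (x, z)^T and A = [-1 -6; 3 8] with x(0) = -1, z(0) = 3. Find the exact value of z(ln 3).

1197

A = [[-1,-6],[3,8]]; eigenvalues λ = 5, 2.
Eigenvectors: (-1,1) for λ=5, (-2,1) for λ=2.
From the initial condition, c_1 = 5, c_2 = -2.
z(ln 3) = (5)(3^5)(1) + (-2)(3^2)(1) = 1197.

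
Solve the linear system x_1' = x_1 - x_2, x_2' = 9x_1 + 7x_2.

Coefficient matrix A = [[1, -1], [9, 7]].
Characteristic polynomial det(A - λI) = λ^2 - 8λ + 16 = 0.
Single eigenvalue λ = 4 with algebraic multiplicity 2.
Eigenvector v = (-1,3); generalized eigenvector w with (A-λI)w=v is (1,-2).
General solution: e^(4t)[C_1·v + C_2·(t·v + w)].

x_1(t) = -C_1e^(4t) - C_2te^(4t) + C_2e^(4t), x_2(t) = 3C_1e^(4t) + 3C_2te^(4t) - 2C_2e^(4t)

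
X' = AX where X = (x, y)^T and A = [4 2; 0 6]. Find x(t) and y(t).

x(t) = -C_1e^(4t) + C_2e^(6t), y(t) = C_2e^(6t)

Coefficient matrix A = [[4, 2], [0, 6]].
Characteristic polynomial det(A - λI) = λ^2 - 10λ + 24 = 0.
Eigenvalues λ = 4, 6.
For λ=4: (A-λI) row 1 is [0, 2], so an eigenvector is (-1, 0).
For λ=6: (A-λI) row 1 is [-2, 2], so an eigenvector is (1, 1).
General solution: C_1e^(4t)(-1,0) + C_2e^(6t)(1,1).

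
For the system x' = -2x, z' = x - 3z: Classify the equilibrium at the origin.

stable node

A = [[-2,0],[1,-3]]; det(A-λI) = λ^2 + 5λ + 6.
λ = -3, -2: both negative.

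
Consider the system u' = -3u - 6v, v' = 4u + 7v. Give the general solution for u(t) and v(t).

u(t) = K_1e^(3t) - 3K_2e^(t), v(t) = -K_1e^(3t) + 2K_2e^(t)

Coefficient matrix A = [[-3, -6], [4, 7]].
Characteristic polynomial det(A - λI) = λ^2 - 4λ + 3 = 0.
Eigenvalues λ = 3, 1.
For λ=3: (A-λI) row 1 is [-6, -6], so an eigenvector is (1, -1).
For λ=1: (A-λI) row 1 is [-4, -6], so an eigenvector is (-3, 2).
General solution: K_1e^(3t)(1,-1) + K_2e^(t)(-3,2).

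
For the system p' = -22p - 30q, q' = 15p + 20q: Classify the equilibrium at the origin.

A = [[-22,-30],[15,20]]; det(A-λI) = λ^2 + 2λ + 10.
λ = -1 ± 3i: negative real part.

stable spiral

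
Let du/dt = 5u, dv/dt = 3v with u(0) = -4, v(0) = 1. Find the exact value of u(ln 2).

-128

A = [[5,0],[0,3]]; eigenvalues λ = 3, 5.
Eigenvectors: (0,1) for λ=3, (-1,0) for λ=5.
From the initial condition, c_1 = 1, c_2 = 4.
u(ln 2) = (1)(2^3)(0) + (4)(2^5)(-1) = -128.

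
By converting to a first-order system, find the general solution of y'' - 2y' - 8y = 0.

Let x_1 = y, x_2 = y'. Then x_1' = x_2 and x_2' = 8x_1 + 2x_2.
A = [[0,1],[8,2]]; det(A-λI) = λ^2 - 2λ - 8.
Eigenvalues λ = -2, 4 with eigenvectors (1,-2), (1,4).

y(t) = c_1e^(-2t) + c_2e^(4t)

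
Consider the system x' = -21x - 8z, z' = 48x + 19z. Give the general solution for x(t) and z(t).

Coefficient matrix A = [[-21, -8], [48, 19]].
Characteristic polynomial det(A - λI) = λ^2 + 2λ - 15 = 0.
Eigenvalues λ = 3, -5.
For λ=3: (A-λI) row 1 is [-24, -8], so an eigenvector is (1, -3).
For λ=-5: (A-λI) row 1 is [-16, -8], so an eigenvector is (1, -2).
General solution: C_1e^(3t)(1,-3) + C_2e^(-5t)(1,-2).

x(t) = C_1e^(3t) + C_2e^(-5t), z(t) = -3C_1e^(3t) - 2C_2e^(-5t)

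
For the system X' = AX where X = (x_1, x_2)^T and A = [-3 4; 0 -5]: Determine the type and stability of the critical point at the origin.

stable node

A = [[-3,4],[0,-5]]; det(A-λI) = λ^2 + 8λ + 15.
λ = -5, -3: both negative.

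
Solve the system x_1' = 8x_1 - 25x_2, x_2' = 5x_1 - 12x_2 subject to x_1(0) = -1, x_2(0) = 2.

Coefficient matrix A = [[8, -25], [5, -12]].
Characteristic polynomial det(A - λI) = λ^2 + 4λ + 29 = 0.
Eigenvalues λ = -2 ± 5i (complex conjugate pair).
For λ=-2+5i: an eigenvector is (1,0) - i(2,1) = (1 - 2i, 0 - i).
A real fundamental pair from Re and Im of e^((-2+5i)t)v: X_1 = e^(-2t)(cos(5t)·(1,0) + sin(5t)·(2,1)), X_2 = e^(-2t)(sin(5t)·(1,0) - cos(5t)·(2,1)).
General solution: c_1X_1 + c_2X_2.
Applying x_1(0)=-1, x_2(0)=2 gives c_1=-5, c_2=-2.

x_1(t) = -12e^(-2t)sin(5t) - e^(-2t)cos(5t), x_2(t) = -5e^(-2t)sin(5t) + 2e^(-2t)cos(5t)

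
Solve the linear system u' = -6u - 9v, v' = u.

u(t) = 3C_1e^(-3t) + 3C_2te^(-3t) + 2C_2e^(-3t), v(t) = -C_1e^(-3t) - C_2te^(-3t) - C_2e^(-3t)

Coefficient matrix A = [[-6, -9], [1, 0]].
Characteristic polynomial det(A - λI) = λ^2 + 6λ + 9 = 0.
Single eigenvalue λ = -3 with algebraic multiplicity 2.
Eigenvector v = (3,-1); generalized eigenvector w with (A-λI)w=v is (2,-1).
General solution: e^(-3t)[C_1·v + C_2·(t·v + w)].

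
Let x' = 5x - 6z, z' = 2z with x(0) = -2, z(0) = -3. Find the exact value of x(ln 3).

918

A = [[5,-6],[0,2]]; eigenvalues λ = 5, 2.
Eigenvectors: (-1,0) for λ=5, (2,1) for λ=2.
From the initial condition, c_1 = -4, c_2 = -3.
x(ln 3) = (-4)(3^5)(-1) + (-3)(3^2)(2) = 918.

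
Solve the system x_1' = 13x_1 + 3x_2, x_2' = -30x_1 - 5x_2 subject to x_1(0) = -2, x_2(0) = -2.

Coefficient matrix A = [[13, 3], [-30, -5]].
Characteristic polynomial det(A - λI) = λ^2 - 8λ + 25 = 0.
Eigenvalues λ = 4 ± 3i (complex conjugate pair).
For λ=4+3i: an eigenvector is (0,-1) - i(-1,3) = (0 + i, -1 - 3i).
A real fundamental pair from Re and Im of e^((4+3i)t)v: X_1 = e^(4t)(cos(3t)·(0,-1) + sin(3t)·(-1,3)), X_2 = e^(4t)(sin(3t)·(0,-1) - cos(3t)·(-1,3)).
General solution: C_1X_1 + C_2X_2.
Applying x_1(0)=-2, x_2(0)=-2 gives C_1=8, C_2=-2.

x_1(t) = -8e^(4t)sin(3t) - 2e^(4t)cos(3t), x_2(t) = 26e^(4t)sin(3t) - 2e^(4t)cos(3t)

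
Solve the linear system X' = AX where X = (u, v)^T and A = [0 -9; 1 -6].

Coefficient matrix A = [[0, -9], [1, -6]].
Characteristic polynomial det(A - λI) = λ^2 + 6λ + 9 = 0.
Single eigenvalue λ = -3 with algebraic multiplicity 2.
Eigenvector v = (-3,-1); generalized eigenvector w with (A-λI)w=v is (-1,0).
General solution: e^(-3t)[C_1·v + C_2·(t·v + w)].

u(t) = -3C_1e^(-3t) - 3C_2te^(-3t) - C_2e^(-3t), v(t) = -C_1e^(-3t) - C_2te^(-3t)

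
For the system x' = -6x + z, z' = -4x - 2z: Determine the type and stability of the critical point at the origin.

A = [[-6,1],[-4,-2]]; det(A-λI) = λ^2 + 8λ + 16.
repeated λ = -4 with a single eigenvector.

stable improper node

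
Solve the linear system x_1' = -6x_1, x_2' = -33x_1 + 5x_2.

x_1(t) = C_1e^(-6t), x_2(t) = 3C_1e^(-6t) - C_2e^(5t)

Coefficient matrix A = [[-6, 0], [-33, 5]].
Characteristic polynomial det(A - λI) = λ^2 + λ - 30 = 0.
Eigenvalues λ = -6, 5.
For λ=-6: (A-λI) row 2 is [-33, 11], so an eigenvector is (1, 3).
For λ=5: (A-λI) row 1 is [-11, 0], so an eigenvector is (0, -1).
General solution: C_1e^(-6t)(1,3) + C_2e^(5t)(0,-1).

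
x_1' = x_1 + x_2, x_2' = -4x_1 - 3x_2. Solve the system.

Coefficient matrix A = [[1, 1], [-4, -3]].
Characteristic polynomial det(A - λI) = λ^2 + 2λ + 1 = 0.
Single eigenvalue λ = -1 with algebraic multiplicity 2.
Eigenvector v = (-1,2); generalized eigenvector w with (A-λI)w=v is (1,-3).
General solution: e^(-t)[C_1·v + C_2·(t·v + w)].

x_1(t) = -C_1e^(-t) - C_2te^(-t) + C_2e^(-t), x_2(t) = 2C_1e^(-t) + 2C_2te^(-t) - 3C_2e^(-t)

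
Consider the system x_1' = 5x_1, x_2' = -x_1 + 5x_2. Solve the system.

Coefficient matrix A = [[5, 0], [-1, 5]].
Characteristic polynomial det(A - λI) = λ^2 - 10λ + 25 = 0.
Single eigenvalue λ = 5 with algebraic multiplicity 2.
Eigenvector v = (0,-1); generalized eigenvector w with (A-λI)w=v is (1,-1).
General solution: e^(5t)[c_1·v + c_2·(t·v + w)].

x_1(t) = c_2e^(5t), x_2(t) = -c_1e^(5t) - c_2te^(5t) - c_2e^(5t)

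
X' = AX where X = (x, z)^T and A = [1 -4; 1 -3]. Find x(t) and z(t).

x(t) = -2c_1e^(-t) - 2c_2te^(-t) - 3c_2e^(-t), z(t) = -c_1e^(-t) - c_2te^(-t) - c_2e^(-t)

Coefficient matrix A = [[1, -4], [1, -3]].
Characteristic polynomial det(A - λI) = λ^2 + 2λ + 1 = 0.
Single eigenvalue λ = -1 with algebraic multiplicity 2.
Eigenvector v = (-2,-1); generalized eigenvector w with (A-λI)w=v is (-3,-1).
General solution: e^(-t)[c_1·v + c_2·(t·v + w)].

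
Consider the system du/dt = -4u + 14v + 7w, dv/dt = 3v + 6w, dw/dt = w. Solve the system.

Coefficient matrix A = [[-4, 14, 7], [0, 3, 6], [0, 0, 1]].
det(A - λI) = 0 gives eigenvalues λ = -4, 3, 1.
For λ=-4: eigenvector (1,0,0).
For λ=3: eigenvector (2,1,0).
For λ=1: eigenvector (-7,-3,1).
General solution: C_1e^(-4t)(1,0,0) + C_2e^(3t)(2,1,0) + C_3e^(t)(-7,-3,1).

u(t) = C_1e^(-4t) + 2C_2e^(3t) - 7C_3e^(t), v(t) = C_2e^(3t) - 3C_3e^(t), w(t) = C_3e^(t)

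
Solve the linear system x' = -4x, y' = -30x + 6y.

Coefficient matrix A = [[-4, 0], [-30, 6]].
Characteristic polynomial det(A - λI) = λ^2 - 2λ - 24 = 0.
Eigenvalues λ = 6, -4.
For λ=6: (A-λI) row 1 is [-10, 0], so an eigenvector is (0, -1).
For λ=-4: (A-λI) row 2 is [-30, 10], so an eigenvector is (-1, -3).
General solution: c_1e^(6t)(0,-1) + c_2e^(-4t)(-1,-3).

x(t) = -c_2e^(-4t), y(t) = -c_1e^(6t) - 3c_2e^(-4t)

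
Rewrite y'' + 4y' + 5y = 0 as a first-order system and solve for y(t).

Let x_1 = y, x_2 = y'. Then x_1' = x_2 and x_2' = -5x_1 - 4x_2.
A = [[0,1],[-5,-4]]; det(A-λI) = λ^2 + 4λ + 5.
Eigenvalues λ = -2 ± i.

y(t) = c_1e^(-2t)cos(t) + c_2e^(-2t)sin(t)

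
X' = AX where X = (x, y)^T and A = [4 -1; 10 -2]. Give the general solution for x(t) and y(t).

Coefficient matrix A = [[4, -1], [10, -2]].
Characteristic polynomial det(A - λI) = λ^2 - 2λ + 2 = 0.
Eigenvalues λ = 1 ± i (complex conjugate pair).
For λ=1+i: an eigenvector is (1,3) - i(0,1) = (1, 3 - i).
A real fundamental pair from Re and Im of e^((1+i)t)v: X_1 = e^(t)(cos(t)·(1,3) + sin(t)·(0,1)), X_2 = e^(t)(sin(t)·(1,3) - cos(t)·(0,1)).
General solution: c_1X_1 + c_2X_2.

x(t) = c_1e^(t)cos(t) + c_2e^(t)sin(t), y(t) = c_1e^(t)sin(t) + 3c_1e^(t)cos(t) + 3c_2e^(t)sin(t) - c_2e^(t)cos(t)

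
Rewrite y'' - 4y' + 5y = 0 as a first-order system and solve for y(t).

Let x_1 = y, x_2 = y'. Then x_1' = x_2 and x_2' = -5x_1 + 4x_2.
A = [[0,1],[-5,4]]; det(A-λI) = λ^2 - 4λ + 5.
Eigenvalues λ = 2 ± i.

y(t) = c_1e^(2t)cos(t) + c_2e^(2t)sin(t)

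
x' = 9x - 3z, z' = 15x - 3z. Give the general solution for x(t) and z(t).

Coefficient matrix A = [[9, -3], [15, -3]].
Characteristic polynomial det(A - λI) = λ^2 - 6λ + 18 = 0.
Eigenvalues λ = 3 ± 3i (complex conjugate pair).
For λ=3+3i: an eigenvector is (0,-1) - i(1,2) = (0 - i, -1 - 2i).
A real fundamental pair from Re and Im of e^((3+3i)t)v: X_1 = e^(3t)(cos(3t)·(0,-1) + sin(3t)·(1,2)), X_2 = e^(3t)(sin(3t)·(0,-1) - cos(3t)·(1,2)).
General solution: C_1X_1 + C_2X_2.

x(t) = C_1e^(3t)sin(3t) - C_2e^(3t)cos(3t), z(t) = 2C_1e^(3t)sin(3t) - C_1e^(3t)cos(3t) - C_2e^(3t)sin(3t) - 2C_2e^(3t)cos(3t)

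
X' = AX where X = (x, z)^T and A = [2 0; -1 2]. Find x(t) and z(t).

Coefficient matrix A = [[2, 0], [-1, 2]].
Characteristic polynomial det(A - λI) = λ^2 - 4λ + 4 = 0.
Single eigenvalue λ = 2 with algebraic multiplicity 2.
Eigenvector v = (0,1); generalized eigenvector w with (A-λI)w=v is (-1,0).
General solution: e^(2t)[C_1·v + C_2·(t·v + w)].

x(t) = -C_2e^(2t), z(t) = C_1e^(2t) + C_2te^(2t)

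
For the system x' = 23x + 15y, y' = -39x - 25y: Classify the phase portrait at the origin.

A = [[23,15],[-39,-25]]; det(A-λI) = λ^2 + 2λ + 10.
λ = -1 ± 3i: negative real part.

stable spiral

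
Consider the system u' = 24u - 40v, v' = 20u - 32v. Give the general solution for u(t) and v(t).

Coefficient matrix A = [[24, -40], [20, -32]].
Characteristic polynomial det(A - λI) = λ^2 + 8λ + 32 = 0.
Eigenvalues λ = -4 ± 4i (complex conjugate pair).
For λ=-4+4i: an eigenvector is (3,2) - i(1,1) = (3 - i, 2 - i).
A real fundamental pair from Re and Im of e^((-4+4i)t)v: X_1 = e^(-4t)(cos(4t)·(3,2) + sin(4t)·(1,1)), X_2 = e^(-4t)(sin(4t)·(3,2) - cos(4t)·(1,1)).
General solution: c_1X_1 + c_2X_2.

u(t) = c_1e^(-4t)sin(4t) + 3c_1e^(-4t)cos(4t) + 3c_2e^(-4t)sin(4t) - c_2e^(-4t)cos(4t), v(t) = c_1e^(-4t)sin(4t) + 2c_1e^(-4t)cos(4t) + 2c_2e^(-4t)sin(4t) - c_2e^(-4t)cos(4t)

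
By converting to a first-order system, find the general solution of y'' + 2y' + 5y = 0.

Let x_1 = y, x_2 = y'. Then x_1' = x_2 and x_2' = -5x_1 - 2x_2.
A = [[0,1],[-5,-2]]; det(A-λI) = λ^2 + 2λ + 5.
Eigenvalues λ = -1 ± 2i.

y(t) = c_1e^(-t)cos(2t) + c_2e^(-t)sin(2t)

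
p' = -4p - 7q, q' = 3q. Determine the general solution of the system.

p(t) = -K_1e^(3t) - K_2e^(-4t), q(t) = K_1e^(3t)

Coefficient matrix A = [[-4, -7], [0, 3]].
Characteristic polynomial det(A - λI) = λ^2 + λ - 12 = 0.
Eigenvalues λ = 3, -4.
For λ=3: (A-λI) row 1 is [-7, -7], so an eigenvector is (-1, 1).
For λ=-4: (A-λI) row 1 is [0, -7], so an eigenvector is (-1, 0).
General solution: K_1e^(3t)(-1,1) + K_2e^(-4t)(-1,0).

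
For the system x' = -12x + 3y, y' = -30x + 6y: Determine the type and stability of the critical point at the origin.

A = [[-12,3],[-30,6]]; det(A-λI) = λ^2 + 6λ + 18.
λ = -3 ± 3i: negative real part.

stable spiral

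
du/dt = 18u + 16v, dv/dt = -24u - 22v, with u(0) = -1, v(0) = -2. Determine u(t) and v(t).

Coefficient matrix A = [[18, 16], [-24, -22]].
Characteristic polynomial det(A - λI) = λ^2 + 4λ - 12 = 0.
Eigenvalues λ = -6, 2.
For λ=-6: (A-λI) row 1 is [24, 16], so an eigenvector is (-2, 3).
For λ=2: (A-λI) row 1 is [16, 16], so an eigenvector is (1, -1).
General solution: c_1e^(-6t)(-2,3) + c_2e^(2t)(1,-1).
Applying u(0)=-1, v(0)=-2 gives c_1=-3, c_2=-7.

u(t) = -7e^(2t) + 6e^(-6t), v(t) = 7e^(2t) - 9e^(-6t)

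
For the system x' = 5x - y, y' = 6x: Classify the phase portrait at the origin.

A = [[5,-1],[6,0]]; det(A-λI) = λ^2 - 5λ + 6.
λ = 3, 2: both positive.

unstable node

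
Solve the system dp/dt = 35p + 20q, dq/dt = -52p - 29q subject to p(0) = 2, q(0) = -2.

p(t) = 6e^(3t)sin(4t) + 2e^(3t)cos(4t), q(t) = -10e^(3t)sin(4t) - 2e^(3t)cos(4t)

Coefficient matrix A = [[35, 20], [-52, -29]].
Characteristic polynomial det(A - λI) = λ^2 - 6λ + 25 = 0.
Eigenvalues λ = 3 ± 4i (complex conjugate pair).
For λ=3+4i: an eigenvector is (2,-3) - i(1,-2) = (2 - i, -3 + 2i).
A real fundamental pair from Re and Im of e^((3+4i)t)v: X_1 = e^(3t)(cos(4t)·(2,-3) + sin(4t)·(1,-2)), X_2 = e^(3t)(sin(4t)·(2,-3) - cos(4t)·(1,-2)).
General solution: K_1X_1 + K_2X_2.
Applying p(0)=2, q(0)=-2 gives K_1=2, K_2=2.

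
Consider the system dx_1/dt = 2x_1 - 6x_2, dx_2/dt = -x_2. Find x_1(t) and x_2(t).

Coefficient matrix A = [[2, -6], [0, -1]].
Characteristic polynomial det(A - λI) = λ^2 - λ - 2 = 0.
Eigenvalues λ = 2, -1.
For λ=2: (A-λI) row 1 is [0, -6], so an eigenvector is (1, 0).
For λ=-1: (A-λI) row 1 is [3, -6], so an eigenvector is (2, 1).
General solution: K_1e^(2t)(1,0) + K_2e^(-t)(2,1).

x_1(t) = K_1e^(2t) + 2K_2e^(-t), x_2(t) = K_2e^(-t)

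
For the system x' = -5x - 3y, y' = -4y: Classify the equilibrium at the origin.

A = [[-5,-3],[0,-4]]; det(A-λI) = λ^2 + 9λ + 20.
λ = -4, -5: both negative.

stable node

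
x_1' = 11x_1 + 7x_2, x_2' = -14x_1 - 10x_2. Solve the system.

x_1(t) = -K_1e^(-3t) + K_2e^(4t), x_2(t) = 2K_1e^(-3t) - K_2e^(4t)

Coefficient matrix A = [[11, 7], [-14, -10]].
Characteristic polynomial det(A - λI) = λ^2 - λ - 12 = 0.
Eigenvalues λ = -3, 4.
For λ=-3: (A-λI) row 1 is [14, 7], so an eigenvector is (-1, 2).
For λ=4: (A-λI) row 1 is [7, 7], so an eigenvector is (1, -1).
General solution: K_1e^(-3t)(-1,2) + K_2e^(4t)(1,-1).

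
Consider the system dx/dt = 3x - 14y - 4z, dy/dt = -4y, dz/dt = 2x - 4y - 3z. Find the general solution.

x(t) = c_1e^(-t) + 2c_2e^(-4t) - 2c_3e^(t), y(t) = c_2e^(-4t), z(t) = c_1e^(-t) - c_3e^(t)

Coefficient matrix A = [[3, -14, -4], [0, -4, 0], [2, -4, -3]].
det(A - λI) = 0 gives eigenvalues λ = -1, -4, 1.
For λ=-1: eigenvector (1,0,1).
For λ=-4: eigenvector (2,1,0).
For λ=1: eigenvector (-2,0,-1).
General solution: c_1e^(-t)(1,0,1) + c_2e^(-4t)(2,1,0) + c_3e^(t)(-2,0,-1).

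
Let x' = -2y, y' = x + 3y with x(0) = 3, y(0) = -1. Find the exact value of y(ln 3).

A = [[0,-2],[1,3]]; eigenvalues λ = 1, 2.
Eigenvectors: (-2,1) for λ=1, (1,-1) for λ=2.
From the initial condition, c_1 = -2, c_2 = -1.
y(ln 3) = (-2)(3^1)(1) + (-1)(3^2)(-1) = 3.

3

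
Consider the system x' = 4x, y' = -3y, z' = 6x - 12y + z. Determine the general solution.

x(t) = c_2e^(4t), y(t) = c_3e^(-3t), z(t) = -c_1e^(t) + 2c_2e^(4t) + 3c_3e^(-3t)

Coefficient matrix A = [[4, 0, 0], [0, -3, 0], [6, -12, 1]].
det(A - λI) = 0 gives eigenvalues λ = 1, 4, -3.
For λ=1: eigenvector (0,0,-1).
For λ=4: eigenvector (1,0,2).
For λ=-3: eigenvector (0,1,3).
General solution: c_1e^(t)(0,0,-1) + c_2e^(4t)(1,0,2) + c_3e^(-3t)(0,1,3).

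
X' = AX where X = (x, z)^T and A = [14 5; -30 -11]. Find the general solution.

Coefficient matrix A = [[14, 5], [-30, -11]].
Characteristic polynomial det(A - λI) = λ^2 - 3λ - 4 = 0.
Eigenvalues λ = 4, -1.
For λ=4: (A-λI) row 1 is [10, 5], so an eigenvector is (1, -2).
For λ=-1: (A-λI) row 1 is [15, 5], so an eigenvector is (-1, 3).
General solution: C_1e^(4t)(1,-2) + C_2e^(-t)(-1,3).

x(t) = C_1e^(4t) - C_2e^(-t), z(t) = -2C_1e^(4t) + 3C_2e^(-t)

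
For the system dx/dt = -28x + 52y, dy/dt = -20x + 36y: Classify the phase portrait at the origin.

A = [[-28,52],[-20,36]]; det(A-λI) = λ^2 - 8λ + 32.
λ = 4 ± 4i: positive real part.

unstable spiral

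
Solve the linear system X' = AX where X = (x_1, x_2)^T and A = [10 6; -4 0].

Coefficient matrix A = [[10, 6], [-4, 0]].
Characteristic polynomial det(A - λI) = λ^2 - 10λ + 24 = 0.
Eigenvalues λ = 4, 6.
For λ=4: (A-λI) row 1 is [6, 6], so an eigenvector is (1, -1).
For λ=6: (A-λI) row 1 is [4, 6], so an eigenvector is (-3, 2).
General solution: C_1e^(4t)(1,-1) + C_2e^(6t)(-3,2).

x_1(t) = C_1e^(4t) - 3C_2e^(6t), x_2(t) = -C_1e^(4t) + 2C_2e^(6t)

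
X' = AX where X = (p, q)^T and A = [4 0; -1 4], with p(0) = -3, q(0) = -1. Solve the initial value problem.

Coefficient matrix A = [[4, 0], [-1, 4]].
Characteristic polynomial det(A - λI) = λ^2 - 8λ + 16 = 0.
Single eigenvalue λ = 4 with algebraic multiplicity 2.
Eigenvector v = (0,1); generalized eigenvector w with (A-λI)w=v is (-1,0).
General solution: e^(4t)[C_1·v + C_2·(t·v + w)].
Applying p(0)=-3, q(0)=-1 gives C_1=-1, C_2=3.

p(t) = -3e^(4t), q(t) = 3te^(4t) - e^(4t)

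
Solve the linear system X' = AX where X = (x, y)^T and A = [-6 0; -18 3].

Coefficient matrix A = [[-6, 0], [-18, 3]].
Characteristic polynomial det(A - λI) = λ^2 + 3λ - 18 = 0.
Eigenvalues λ = -6, 3.
For λ=-6: (A-λI) row 2 is [-18, 9], so an eigenvector is (-1, -2).
For λ=3: (A-λI) row 1 is [-9, 0], so an eigenvector is (0, 1).
General solution: K_1e^(-6t)(-1,-2) + K_2e^(3t)(0,1).

x(t) = -K_1e^(-6t), y(t) = -2K_1e^(-6t) + K_2e^(3t)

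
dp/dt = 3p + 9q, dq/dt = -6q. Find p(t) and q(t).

Coefficient matrix A = [[3, 9], [0, -6]].
Characteristic polynomial det(A - λI) = λ^2 + 3λ - 18 = 0.
Eigenvalues λ = 3, -6.
For λ=3: (A-λI) row 1 is [0, 9], so an eigenvector is (-1, 0).
For λ=-6: (A-λI) row 1 is [9, 9], so an eigenvector is (1, -1).
General solution: C_1e^(3t)(-1,0) + C_2e^(-6t)(1,-1).

p(t) = -C_1e^(3t) + C_2e^(-6t), q(t) = -C_2e^(-6t)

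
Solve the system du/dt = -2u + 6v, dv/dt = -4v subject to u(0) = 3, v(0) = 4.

u(t) = 15e^(-2t) - 12e^(-4t), v(t) = 4e^(-4t)

Coefficient matrix A = [[-2, 6], [0, -4]].
Characteristic polynomial det(A - λI) = λ^2 + 6λ + 8 = 0.
Eigenvalues λ = -4, -2.
For λ=-4: (A-λI) row 1 is [2, 6], so an eigenvector is (-3, 1).
For λ=-2: (A-λI) row 1 is [0, 6], so an eigenvector is (-1, 0).
General solution: K_1e^(-4t)(-3,1) + K_2e^(-2t)(-1,0).
Applying u(0)=3, v(0)=4 gives K_1=4, K_2=-15.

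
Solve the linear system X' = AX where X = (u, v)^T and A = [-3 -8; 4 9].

Coefficient matrix A = [[-3, -8], [4, 9]].
Characteristic polynomial det(A - λI) = λ^2 - 6λ + 5 = 0.
Eigenvalues λ = 1, 5.
For λ=1: (A-λI) row 1 is [-4, -8], so an eigenvector is (-2, 1).
For λ=5: (A-λI) row 1 is [-8, -8], so an eigenvector is (1, -1).
General solution: C_1e^(t)(-2,1) + C_2e^(5t)(1,-1).

u(t) = -2C_1e^(t) + C_2e^(5t), v(t) = C_1e^(t) - C_2e^(5t)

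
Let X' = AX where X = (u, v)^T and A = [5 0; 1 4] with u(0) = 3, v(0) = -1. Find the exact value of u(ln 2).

96

A = [[5,0],[1,4]]; eigenvalues λ = 5, 4.
Eigenvectors: (1,1) for λ=5, (0,-1) for λ=4.
From the initial condition, c_1 = 3, c_2 = 4.
u(ln 2) = (3)(2^5)(1) + (4)(2^4)(0) = 96.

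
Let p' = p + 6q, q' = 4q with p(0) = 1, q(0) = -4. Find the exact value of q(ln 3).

A = [[1,6],[0,4]]; eigenvalues λ = 1, 4.
Eigenvectors: (-1,0) for λ=1, (2,1) for λ=4.
From the initial condition, c_1 = -9, c_2 = -4.
q(ln 3) = (-9)(3^1)(0) + (-4)(3^4)(1) = -324.

-324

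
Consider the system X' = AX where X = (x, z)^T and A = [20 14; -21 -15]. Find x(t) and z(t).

Coefficient matrix A = [[20, 14], [-21, -15]].
Characteristic polynomial det(A - λI) = λ^2 - 5λ - 6 = 0.
Eigenvalues λ = 6, -1.
For λ=6: (A-λI) row 1 is [14, 14], so an eigenvector is (-1, 1).
For λ=-1: (A-λI) row 1 is [21, 14], so an eigenvector is (2, -3).
General solution: K_1e^(6t)(-1,1) + K_2e^(-t)(2,-3).

x(t) = -K_1e^(6t) + 2K_2e^(-t), z(t) = K_1e^(6t) - 3K_2e^(-t)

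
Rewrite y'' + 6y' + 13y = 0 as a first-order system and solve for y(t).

Let x_1 = y, x_2 = y'. Then x_1' = x_2 and x_2' = -13x_1 - 6x_2.
A = [[0,1],[-13,-6]]; det(A-λI) = λ^2 + 6λ + 13.
Eigenvalues λ = -3 ± 2i.

y(t) = K_1e^(-3t)cos(2t) + K_2e^(-3t)sin(2t)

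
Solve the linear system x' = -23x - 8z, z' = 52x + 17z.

x(t) = K_1e^(-3t)sin(4t) + K_1e^(-3t)cos(4t) + K_2e^(-3t)sin(4t) - K_2e^(-3t)cos(4t), z(t) = -2K_1e^(-3t)sin(4t) - 3K_1e^(-3t)cos(4t) - 3K_2e^(-3t)sin(4t) + 2K_2e^(-3t)cos(4t)

Coefficient matrix A = [[-23, -8], [52, 17]].
Characteristic polynomial det(A - λI) = λ^2 + 6λ + 25 = 0.
Eigenvalues λ = -3 ± 4i (complex conjugate pair).
For λ=-3+4i: an eigenvector is (1,-3) - i(1,-2) = (1 - i, -3 + 2i).
A real fundamental pair from Re and Im of e^((-3+4i)t)v: X_1 = e^(-3t)(cos(4t)·(1,-3) + sin(4t)·(1,-2)), X_2 = e^(-3t)(sin(4t)·(1,-3) - cos(4t)·(1,-2)).
General solution: K_1X_1 + K_2X_2.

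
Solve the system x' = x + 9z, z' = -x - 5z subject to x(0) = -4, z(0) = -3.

Coefficient matrix A = [[1, 9], [-1, -5]].
Characteristic polynomial det(A - λI) = λ^2 + 4λ + 4 = 0.
Single eigenvalue λ = -2 with algebraic multiplicity 2.
Eigenvector v = (3,-1); generalized eigenvector w with (A-λI)w=v is (1,0).
General solution: e^(-2t)[C_1·v + C_2·(t·v + w)].
Applying x(0)=-4, z(0)=-3 gives C_1=3, C_2=-13.

x(t) = -39te^(-2t) - 4e^(-2t), z(t) = 13te^(-2t) - 3e^(-2t)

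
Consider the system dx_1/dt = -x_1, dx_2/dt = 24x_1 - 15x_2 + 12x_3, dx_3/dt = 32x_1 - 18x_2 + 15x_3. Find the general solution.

Coefficient matrix A = [[-1, 0, 0], [24, -15, 12], [32, -18, 15]].
det(A - λI) = 0 gives eigenvalues λ = -1, -3, 3.
For λ=-1: eigenvector (1,0,-2).
For λ=-3: eigenvector (0,1,1).
For λ=3: eigenvector (0,2,3).
General solution: K_1e^(-t)(1,0,-2) + K_2e^(-3t)(0,1,1) + K_3e^(3t)(0,2,3).

x_1(t) = K_1e^(-t), x_2(t) = K_2e^(-3t) + 2K_3e^(3t), x_3(t) = -2K_1e^(-t) + K_2e^(-3t) + 3K_3e^(3t)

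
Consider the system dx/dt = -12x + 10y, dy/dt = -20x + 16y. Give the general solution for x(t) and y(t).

Coefficient matrix A = [[-12, 10], [-20, 16]].
Characteristic polynomial det(A - λI) = λ^2 - 4λ + 8 = 0.
Eigenvalues λ = 2 ± 2i (complex conjugate pair).
For λ=2+2i: an eigenvector is (-2,-3) - i(-1,-1) = (-2 + i, -3 + i).
A real fundamental pair from Re and Im of e^((2+2i)t)v: X_1 = e^(2t)(cos(2t)·(-2,-3) + sin(2t)·(-1,-1)), X_2 = e^(2t)(sin(2t)·(-2,-3) - cos(2t)·(-1,-1)).
General solution: K_1X_1 + K_2X_2.

x(t) = -K_1e^(2t)sin(2t) - 2K_1e^(2t)cos(2t) - 2K_2e^(2t)sin(2t) + K_2e^(2t)cos(2t), y(t) = -K_1e^(2t)sin(2t) - 3K_1e^(2t)cos(2t) - 3K_2e^(2t)sin(2t) + K_2e^(2t)cos(2t)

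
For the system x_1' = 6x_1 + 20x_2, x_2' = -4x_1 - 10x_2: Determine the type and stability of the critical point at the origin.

A = [[6,20],[-4,-10]]; det(A-λI) = λ^2 + 4λ + 20.
λ = -2 ± 4i: negative real part.

stable spiral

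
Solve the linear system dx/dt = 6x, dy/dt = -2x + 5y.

x(t) = K_2e^(6t), y(t) = -K_1e^(5t) - 2K_2e^(6t)

Coefficient matrix A = [[6, 0], [-2, 5]].
Characteristic polynomial det(A - λI) = λ^2 - 11λ + 30 = 0.
Eigenvalues λ = 5, 6.
For λ=5: (A-λI) row 1 is [1, 0], so an eigenvector is (0, -1).
For λ=6: (A-λI) row 2 is [-2, -1], so an eigenvector is (1, -2).
General solution: K_1e^(5t)(0,-1) + K_2e^(6t)(1,-2).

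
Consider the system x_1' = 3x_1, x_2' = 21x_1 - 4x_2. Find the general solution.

Coefficient matrix A = [[3, 0], [21, -4]].
Characteristic polynomial det(A - λI) = λ^2 + λ - 12 = 0.
Eigenvalues λ = -4, 3.
For λ=-4: (A-λI) row 1 is [7, 0], so an eigenvector is (0, 1).
For λ=3: (A-λI) row 2 is [21, -7], so an eigenvector is (-1, -3).
General solution: c_1e^(-4t)(0,1) + c_2e^(3t)(-1,-3).

x_1(t) = -c_2e^(3t), x_2(t) = c_1e^(-4t) - 3c_2e^(3t)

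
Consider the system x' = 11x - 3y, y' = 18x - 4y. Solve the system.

Coefficient matrix A = [[11, -3], [18, -4]].
Characteristic polynomial det(A - λI) = λ^2 - 7λ + 10 = 0.
Eigenvalues λ = 2, 5.
For λ=2: (A-λI) row 1 is [9, -3], so an eigenvector is (1, 3).
For λ=5: (A-λI) row 1 is [6, -3], so an eigenvector is (-1, -2).
General solution: c_1e^(2t)(1,3) + c_2e^(5t)(-1,-2).

x(t) = c_1e^(2t) - c_2e^(5t), y(t) = 3c_1e^(2t) - 2c_2e^(5t)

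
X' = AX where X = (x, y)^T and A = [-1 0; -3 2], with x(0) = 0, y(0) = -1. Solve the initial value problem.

x(t) = 0, y(t) = -e^(2t)

Coefficient matrix A = [[-1, 0], [-3, 2]].
Characteristic polynomial det(A - λI) = λ^2 - λ - 2 = 0.
Eigenvalues λ = 2, -1.
For λ=2: (A-λI) row 1 is [-3, 0], so an eigenvector is (0, 1).
For λ=-1: (A-λI) row 2 is [-3, 3], so an eigenvector is (-1, -1).
General solution: C_1e^(2t)(0,1) + C_2e^(-t)(-1,-1).
Applying x(0)=0, y(0)=-1 gives C_1=-1, C_2=0.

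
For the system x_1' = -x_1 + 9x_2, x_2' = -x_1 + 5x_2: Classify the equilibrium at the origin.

unstable improper node

A = [[-1,9],[-1,5]]; det(A-λI) = λ^2 - 4λ + 4.
repeated λ = 2 with a single eigenvector.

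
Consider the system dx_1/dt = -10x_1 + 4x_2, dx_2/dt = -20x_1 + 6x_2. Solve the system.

x_1(t) = -C_1e^(-2t)sin(4t) + C_2e^(-2t)cos(4t), x_2(t) = -2C_1e^(-2t)sin(4t) - C_1e^(-2t)cos(4t) - C_2e^(-2t)sin(4t) + 2C_2e^(-2t)cos(4t)

Coefficient matrix A = [[-10, 4], [-20, 6]].
Characteristic polynomial det(A - λI) = λ^2 + 4λ + 20 = 0.
Eigenvalues λ = -2 ± 4i (complex conjugate pair).
For λ=-2+4i: an eigenvector is (0,-1) - i(-1,-2) = (0 + i, -1 + 2i).
A real fundamental pair from Re and Im of e^((-2+4i)t)v: X_1 = e^(-2t)(cos(4t)·(0,-1) + sin(4t)·(-1,-2)), X_2 = e^(-2t)(sin(4t)·(0,-1) - cos(4t)·(-1,-2)).
General solution: C_1X_1 + C_2X_2.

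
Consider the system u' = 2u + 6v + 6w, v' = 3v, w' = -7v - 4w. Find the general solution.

Coefficient matrix A = [[2, 6, 6], [0, 3, 0], [0, -7, -4]].
det(A - λI) = 0 gives eigenvalues λ = 2, 3, -4.
For λ=2: eigenvector (1,0,0).
For λ=3: eigenvector (0,1,-1).
For λ=-4: eigenvector (-1,0,1).
General solution: C_1e^(2t)(1,0,0) + C_2e^(3t)(0,1,-1) + C_3e^(-4t)(-1,0,1).

u(t) = C_1e^(2t) - C_3e^(-4t), v(t) = C_2e^(3t), w(t) = -C_2e^(3t) + C_3e^(-4t)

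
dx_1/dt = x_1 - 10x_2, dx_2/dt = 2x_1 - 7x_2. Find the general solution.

Coefficient matrix A = [[1, -10], [2, -7]].
Characteristic polynomial det(A - λI) = λ^2 + 6λ + 13 = 0.
Eigenvalues λ = -3 ± 2i (complex conjugate pair).
For λ=-3+2i: an eigenvector is (1,0) - i(2,1) = (1 - 2i, 0 - i).
A real fundamental pair from Re and Im of e^((-3+2i)t)v: X_1 = e^(-3t)(cos(2t)·(1,0) + sin(2t)·(2,1)), X_2 = e^(-3t)(sin(2t)·(1,0) - cos(2t)·(2,1)).
General solution: c_1X_1 + c_2X_2.

x_1(t) = 2c_1e^(-3t)sin(2t) + c_1e^(-3t)cos(2t) + c_2e^(-3t)sin(2t) - 2c_2e^(-3t)cos(2t), x_2(t) = c_1e^(-3t)sin(2t) - c_2e^(-3t)cos(2t)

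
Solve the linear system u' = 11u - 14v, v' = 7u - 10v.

u(t) = c_1e^(-3t) + 2c_2e^(4t), v(t) = c_1e^(-3t) + c_2e^(4t)

Coefficient matrix A = [[11, -14], [7, -10]].
Characteristic polynomial det(A - λI) = λ^2 - λ - 12 = 0.
Eigenvalues λ = -3, 4.
For λ=-3: (A-λI) row 1 is [14, -14], so an eigenvector is (1, 1).
For λ=4: (A-λI) row 1 is [7, -14], so an eigenvector is (2, 1).
General solution: c_1e^(-3t)(1,1) + c_2e^(4t)(2,1).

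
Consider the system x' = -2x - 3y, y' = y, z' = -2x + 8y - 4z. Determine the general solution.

Coefficient matrix A = [[-2, -3, 0], [0, 1, 0], [-2, 8, -4]].
det(A - λI) = 0 gives eigenvalues λ = -2, 1, -4.
For λ=-2: eigenvector (1,0,-1).
For λ=1: eigenvector (1,-1,-2).
For λ=-4: eigenvector (0,0,1).
General solution: K_1e^(-2t)(1,0,-1) + K_2e^(t)(1,-1,-2) + K_3e^(-4t)(0,0,1).

x(t) = K_1e^(-2t) + K_2e^(t), y(t) = -K_2e^(t), z(t) = -K_1e^(-2t) - 2K_2e^(t) + K_3e^(-4t)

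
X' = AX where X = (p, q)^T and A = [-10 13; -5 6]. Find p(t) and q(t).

Coefficient matrix A = [[-10, 13], [-5, 6]].
Characteristic polynomial det(A - λI) = λ^2 + 4λ + 5 = 0.
Eigenvalues λ = -2 ± i (complex conjugate pair).
For λ=-2+i: an eigenvector is (-2,-1) - i(3,2) = (-2 - 3i, -1 - 2i).
A real fundamental pair from Re and Im of e^((-2+i)t)v: X_1 = e^(-2t)(cos(t)·(-2,-1) + sin(t)·(3,2)), X_2 = e^(-2t)(sin(t)·(-2,-1) - cos(t)·(3,2)).
General solution: C_1X_1 + C_2X_2.

p(t) = 3C_1e^(-2t)sin(t) - 2C_1e^(-2t)cos(t) - 2C_2e^(-2t)sin(t) - 3C_2e^(-2t)cos(t), q(t) = 2C_1e^(-2t)sin(t) - C_1e^(-2t)cos(t) - C_2e^(-2t)sin(t) - 2C_2e^(-2t)cos(t)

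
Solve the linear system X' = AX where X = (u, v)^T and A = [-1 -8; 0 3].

Coefficient matrix A = [[-1, -8], [0, 3]].
Characteristic polynomial det(A - λI) = λ^2 - 2λ - 3 = 0.
Eigenvalues λ = 3, -1.
For λ=3: (A-λI) row 1 is [-4, -8], so an eigenvector is (2, -1).
For λ=-1: (A-λI) row 1 is [0, -8], so an eigenvector is (-1, 0).
General solution: K_1e^(3t)(2,-1) + K_2e^(-t)(-1,0).

u(t) = 2K_1e^(3t) - K_2e^(-t), v(t) = -K_1e^(3t)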